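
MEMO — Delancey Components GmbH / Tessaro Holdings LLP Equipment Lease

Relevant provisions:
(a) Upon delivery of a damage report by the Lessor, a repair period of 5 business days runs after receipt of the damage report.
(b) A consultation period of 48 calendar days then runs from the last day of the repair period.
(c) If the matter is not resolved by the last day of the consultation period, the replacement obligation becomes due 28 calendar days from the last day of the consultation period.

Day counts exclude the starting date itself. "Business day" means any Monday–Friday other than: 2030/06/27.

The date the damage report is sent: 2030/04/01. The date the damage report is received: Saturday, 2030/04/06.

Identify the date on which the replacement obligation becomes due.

2030/06/27

The last day of the repair period: 5 business days after Saturday, 2030/04/06, skipping weekends — Apr 8, Apr 9, Apr 10, Apr 11, Apr 12 — lands on Friday, 2030/04/12.
The last day of the consultation period: 2030/04/12 + 48 days = 2030/05/30.
The date on which the replacement obligation becomes due: 2030/05/30 + 28 days = 2030/06/27.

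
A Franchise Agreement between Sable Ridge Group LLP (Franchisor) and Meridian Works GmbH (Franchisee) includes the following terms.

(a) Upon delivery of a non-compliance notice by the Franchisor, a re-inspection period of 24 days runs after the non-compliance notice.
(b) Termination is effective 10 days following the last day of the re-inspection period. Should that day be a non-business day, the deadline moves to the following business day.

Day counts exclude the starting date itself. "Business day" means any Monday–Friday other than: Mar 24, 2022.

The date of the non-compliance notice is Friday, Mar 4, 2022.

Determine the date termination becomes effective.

Apr 7, 2022

Adding 24 calendar days to Mar 4, 2022 gives Mar 28, 2022, which is the last day of the re-inspection period.
Adding 10 calendar days to Mar 28, 2022 gives Apr 7, 2022, which is the date termination becomes effective. Apr 7, 2022 is a Thursday and is not a listed holiday, so no roll-forward applies.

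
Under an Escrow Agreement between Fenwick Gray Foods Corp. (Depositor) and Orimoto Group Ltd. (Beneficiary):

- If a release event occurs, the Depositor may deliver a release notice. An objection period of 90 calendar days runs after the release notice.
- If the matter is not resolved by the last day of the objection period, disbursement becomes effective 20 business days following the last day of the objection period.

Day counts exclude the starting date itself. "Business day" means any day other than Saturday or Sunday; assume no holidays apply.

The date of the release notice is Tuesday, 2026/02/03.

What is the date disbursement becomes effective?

2026/06/01

The last day of the objection period: 2026/02/03 + 90 days = 2026/05/04.
From Monday, 2026/05/04, 20 business days (May 5, May 6, May 7, May 8, …, May 28, May 29, Jun 1, skipping weekends) brings us to Monday, 2026/06/01, which is the date disbursement becomes effective.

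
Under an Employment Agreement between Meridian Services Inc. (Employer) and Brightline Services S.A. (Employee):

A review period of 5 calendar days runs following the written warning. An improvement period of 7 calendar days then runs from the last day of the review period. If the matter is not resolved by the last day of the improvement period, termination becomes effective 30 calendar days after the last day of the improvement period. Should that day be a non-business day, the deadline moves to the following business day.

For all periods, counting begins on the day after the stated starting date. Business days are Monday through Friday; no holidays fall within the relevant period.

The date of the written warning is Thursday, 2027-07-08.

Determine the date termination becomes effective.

2027-08-19

The last day of the review period: 2027-07-08 + 5 days = 2027-07-13.
Adding 7 calendar days to 2027-07-13 gives 2027-07-20, which is the last day of the improvement period.
The date termination becomes effective: 30 calendar days after 2027-07-20 is 2027-08-19. 2027-08-19 is a Thursday, so no roll-forward applies.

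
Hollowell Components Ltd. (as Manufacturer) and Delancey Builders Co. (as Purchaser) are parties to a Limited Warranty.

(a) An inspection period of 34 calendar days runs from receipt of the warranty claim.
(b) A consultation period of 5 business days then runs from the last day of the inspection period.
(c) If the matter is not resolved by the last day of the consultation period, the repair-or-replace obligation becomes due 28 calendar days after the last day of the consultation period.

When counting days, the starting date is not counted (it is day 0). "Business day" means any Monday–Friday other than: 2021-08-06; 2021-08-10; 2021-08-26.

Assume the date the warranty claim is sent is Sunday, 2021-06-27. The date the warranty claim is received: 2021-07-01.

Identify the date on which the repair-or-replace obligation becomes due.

2021-09-10

The last day of the inspection period: 34 calendar days after 2021-07-01 is 2021-08-04.
From Wednesday, 2021-08-04, 5 business days (Aug 5, Aug 9, Aug 11, Aug 12, Aug 13, skipping weekends and the listed holidays on Aug 6, Aug 10) brings us to Friday, 2021-08-13, which is the last day of the consultation period.
Adding 28 calendar days to 2021-08-13 gives 2021-09-10, which is the date on which the repair-or-replace obligation becomes due.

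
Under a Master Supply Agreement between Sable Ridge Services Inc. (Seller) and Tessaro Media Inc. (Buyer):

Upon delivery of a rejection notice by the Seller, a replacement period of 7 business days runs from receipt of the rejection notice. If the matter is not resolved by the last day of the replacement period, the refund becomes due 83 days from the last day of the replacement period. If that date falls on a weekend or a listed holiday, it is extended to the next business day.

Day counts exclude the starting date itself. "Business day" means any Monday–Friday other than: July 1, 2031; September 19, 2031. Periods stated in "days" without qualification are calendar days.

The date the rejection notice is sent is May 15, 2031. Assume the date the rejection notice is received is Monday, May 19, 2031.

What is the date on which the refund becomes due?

The last day of the replacement period: 7 business days after Monday, May 19, 2031, skipping weekends — May 20, May 21, May 22, May 23, May 26, May 27, May 28 — lands on Wednesday, May 28, 2031.
The date on which the refund becomes due: May 28, 2031 + 83 days = August 19, 2031. August 19, 2031 is a Tuesday and is not a listed holiday, so no roll-forward applies.

August 19, 2031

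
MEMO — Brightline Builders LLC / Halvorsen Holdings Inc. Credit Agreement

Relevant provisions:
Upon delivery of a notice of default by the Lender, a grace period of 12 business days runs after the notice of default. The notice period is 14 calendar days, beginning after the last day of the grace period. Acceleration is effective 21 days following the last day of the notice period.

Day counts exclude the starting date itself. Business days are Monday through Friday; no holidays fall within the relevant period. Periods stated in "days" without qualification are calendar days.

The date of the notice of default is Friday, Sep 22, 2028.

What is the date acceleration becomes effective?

The last day of the grace period: 12 business days after Friday, Sep 22, 2028, skipping weekends — Sep 25, Sep 26, Sep 27, Sep 28, …, Oct 6, Oct 9, Oct 10 — lands on Tuesday, Oct 10, 2028.
Adding 14 calendar days to Oct 10, 2028 gives Oct 24, 2028, which is the last day of the notice period.
The date acceleration becomes effective: Oct 24, 2028 + 21 days = Nov 14, 2028.

Nov 14, 2028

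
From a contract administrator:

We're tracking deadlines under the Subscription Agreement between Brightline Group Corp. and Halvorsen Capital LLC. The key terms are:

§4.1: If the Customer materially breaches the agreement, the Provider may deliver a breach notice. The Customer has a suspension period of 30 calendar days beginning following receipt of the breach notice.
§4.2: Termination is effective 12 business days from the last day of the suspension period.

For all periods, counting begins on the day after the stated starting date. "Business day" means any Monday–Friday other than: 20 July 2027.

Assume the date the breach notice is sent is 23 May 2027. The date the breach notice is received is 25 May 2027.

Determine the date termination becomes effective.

12 July 2027

The last day of the suspension period: 30 calendar days after 25 May 2027 is 24 June 2027.
The date termination becomes effective: counting 12 business days from Thursday, 24 June 2027 (Jun 25, Jun 28, Jun 29, Jun 30, …, Jul 8, Jul 9, Jul 12, skipping weekends) reaches Monday, 12 July 2027.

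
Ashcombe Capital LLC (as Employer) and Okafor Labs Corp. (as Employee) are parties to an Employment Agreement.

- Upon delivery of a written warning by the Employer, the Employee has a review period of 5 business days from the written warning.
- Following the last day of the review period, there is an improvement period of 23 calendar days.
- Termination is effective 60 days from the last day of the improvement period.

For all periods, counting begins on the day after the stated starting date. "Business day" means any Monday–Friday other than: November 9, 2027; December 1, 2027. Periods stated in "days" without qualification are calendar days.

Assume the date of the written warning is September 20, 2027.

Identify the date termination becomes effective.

December 19, 2027

The last day of the review period: 5 business days after Monday, September 20, 2027, skipping weekends — Sep 21, Sep 22, Sep 23, Sep 24, Sep 27 — lands on Monday, September 27, 2027.
The last day of the improvement period: September 27, 2027 + 23 days = October 20, 2027.
Adding 60 calendar days to October 20, 2027 gives December 19, 2027, which is the date termination becomes effective.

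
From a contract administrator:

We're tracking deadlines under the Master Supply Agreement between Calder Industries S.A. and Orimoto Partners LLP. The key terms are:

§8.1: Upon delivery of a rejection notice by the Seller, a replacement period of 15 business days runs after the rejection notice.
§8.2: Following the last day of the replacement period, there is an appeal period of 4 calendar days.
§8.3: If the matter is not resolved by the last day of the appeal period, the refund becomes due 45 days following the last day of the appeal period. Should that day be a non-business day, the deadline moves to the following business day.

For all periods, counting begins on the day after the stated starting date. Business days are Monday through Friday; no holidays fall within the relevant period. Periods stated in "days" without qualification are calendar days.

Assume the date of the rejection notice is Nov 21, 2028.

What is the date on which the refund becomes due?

The last day of the replacement period: 15 business days after Tuesday, Nov 21, 2028, skipping weekends — Nov 22, Nov 23, Nov 24, Nov 27, …, Dec 8, Dec 11, Dec 12 — lands on Tuesday, Dec 12, 2028.
Adding 4 calendar days to Dec 12, 2028 gives Dec 16, 2028, which is the last day of the appeal period.
Adding 45 calendar days to Dec 16, 2028 gives Jan 30, 2029, which is the date on which the refund becomes due. Jan 30, 2029 is a Tuesday, so no roll-forward applies.

Jan 30, 2029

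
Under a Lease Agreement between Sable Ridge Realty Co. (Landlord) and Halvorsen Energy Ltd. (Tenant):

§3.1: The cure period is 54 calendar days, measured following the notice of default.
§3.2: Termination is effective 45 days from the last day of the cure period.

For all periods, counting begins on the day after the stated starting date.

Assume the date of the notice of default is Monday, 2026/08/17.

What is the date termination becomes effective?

2026/11/24

The last day of the cure period: 2026/08/17 + 54 days = 2026/10/10.
The date termination becomes effective: 45 calendar days after 2026/10/10 is 2026/11/24.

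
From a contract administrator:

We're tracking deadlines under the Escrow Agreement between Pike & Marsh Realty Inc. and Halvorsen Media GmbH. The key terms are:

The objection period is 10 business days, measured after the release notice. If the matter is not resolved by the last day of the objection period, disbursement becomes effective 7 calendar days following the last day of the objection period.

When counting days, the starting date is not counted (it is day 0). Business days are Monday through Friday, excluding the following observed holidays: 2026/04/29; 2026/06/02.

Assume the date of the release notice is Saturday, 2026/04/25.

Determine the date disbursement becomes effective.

2026/05/18

The last day of the objection period: 10 business days after Saturday, 2026/04/25, skipping weekends and the listed holiday on Apr 29 — Apr 27, Apr 28, Apr 30, May 1, May 4, May 5, May 6, May 7, May 8, May 11 — lands on Monday, 2026/05/11.
Adding 7 calendar days to 2026/05/11 gives 2026/05/18, which is the date disbursement becomes effective.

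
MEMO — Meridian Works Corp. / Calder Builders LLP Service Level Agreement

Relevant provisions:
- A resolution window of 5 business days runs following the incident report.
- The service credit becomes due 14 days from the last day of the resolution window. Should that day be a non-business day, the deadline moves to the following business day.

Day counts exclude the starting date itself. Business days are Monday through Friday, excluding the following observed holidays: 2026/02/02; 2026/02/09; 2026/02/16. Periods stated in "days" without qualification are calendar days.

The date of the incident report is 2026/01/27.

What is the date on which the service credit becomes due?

2026/02/18

From Tuesday, 2026/01/27, 5 business days (Jan 28, Jan 29, Jan 30, Feb 3, Feb 4, skipping weekends and the listed holiday on Feb 2) brings us to Wednesday, 2026/02/04, which is the last day of the resolution window.
Adding 14 calendar days to 2026/02/04 gives 2026/02/18, which is the date on which the service credit becomes due. 2026/02/18 is a Wednesday and is not a listed holiday, so no roll-forward applies.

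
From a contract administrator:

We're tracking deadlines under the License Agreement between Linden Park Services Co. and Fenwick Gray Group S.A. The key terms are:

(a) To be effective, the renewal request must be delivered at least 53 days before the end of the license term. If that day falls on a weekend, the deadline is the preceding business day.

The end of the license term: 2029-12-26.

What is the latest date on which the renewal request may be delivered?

2029-12-26 minus 53 days is 2029-11-03. That is a Saturday, so the deadline moves back to Friday, 2029-11-02.

2029-11-02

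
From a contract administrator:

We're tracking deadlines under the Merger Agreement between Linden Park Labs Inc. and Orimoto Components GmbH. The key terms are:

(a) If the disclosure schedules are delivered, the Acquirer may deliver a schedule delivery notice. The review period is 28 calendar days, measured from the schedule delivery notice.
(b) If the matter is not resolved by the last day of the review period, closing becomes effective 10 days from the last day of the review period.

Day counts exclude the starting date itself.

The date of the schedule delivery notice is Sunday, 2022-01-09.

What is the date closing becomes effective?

The last day of the review period: 28 calendar days after 2022-01-09 is 2022-02-06.
The date closing becomes effective: 10 calendar days after 2022-02-06 is 2022-02-16.

2022-02-16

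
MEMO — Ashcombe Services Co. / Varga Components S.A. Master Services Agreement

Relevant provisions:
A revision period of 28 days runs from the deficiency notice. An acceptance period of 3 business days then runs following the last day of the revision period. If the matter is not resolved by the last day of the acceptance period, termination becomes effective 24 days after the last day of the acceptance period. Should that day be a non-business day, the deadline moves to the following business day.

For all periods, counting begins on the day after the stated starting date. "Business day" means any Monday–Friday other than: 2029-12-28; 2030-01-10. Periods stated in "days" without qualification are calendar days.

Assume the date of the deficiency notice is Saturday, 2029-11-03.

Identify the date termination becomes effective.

2029-12-31

The last day of the revision period: 28 calendar days after 2029-11-03 is 2029-12-01.
The last day of the acceptance period: 3 business days after Saturday, 2029-12-01, skipping weekends — Dec 3, Dec 4, Dec 5 — lands on Wednesday, 2029-12-05.
The date termination becomes effective: 2029-12-05 + 24 days = 2029-12-29. That falls on a Saturday, so it rolls to the next business day, Monday, 2029-12-31.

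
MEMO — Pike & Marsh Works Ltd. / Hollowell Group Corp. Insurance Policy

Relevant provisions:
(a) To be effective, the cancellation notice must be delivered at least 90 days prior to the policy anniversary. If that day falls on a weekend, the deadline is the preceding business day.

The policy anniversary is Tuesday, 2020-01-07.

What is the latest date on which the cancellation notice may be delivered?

2019-10-09

2020-01-07 minus 90 days is 2019-10-09. That is a Wednesday, so no adjustment is needed.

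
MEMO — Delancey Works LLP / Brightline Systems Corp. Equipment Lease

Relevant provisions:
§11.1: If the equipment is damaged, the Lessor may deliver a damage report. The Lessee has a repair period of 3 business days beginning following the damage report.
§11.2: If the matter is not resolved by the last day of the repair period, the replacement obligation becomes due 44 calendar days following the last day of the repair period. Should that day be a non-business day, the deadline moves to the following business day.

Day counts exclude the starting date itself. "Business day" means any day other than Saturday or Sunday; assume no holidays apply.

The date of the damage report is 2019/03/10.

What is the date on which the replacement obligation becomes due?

From Sunday, 2019/03/10, 3 business days (Mar 11, Mar 12, Mar 13, skipping weekends) brings us to Wednesday, 2019/03/13, which is the last day of the repair period.
The date on which the replacement obligation becomes due: 44 calendar days after 2019/03/13 is 2019/04/26. 2019/04/26 is a Friday, so no roll-forward applies.

2019/04/26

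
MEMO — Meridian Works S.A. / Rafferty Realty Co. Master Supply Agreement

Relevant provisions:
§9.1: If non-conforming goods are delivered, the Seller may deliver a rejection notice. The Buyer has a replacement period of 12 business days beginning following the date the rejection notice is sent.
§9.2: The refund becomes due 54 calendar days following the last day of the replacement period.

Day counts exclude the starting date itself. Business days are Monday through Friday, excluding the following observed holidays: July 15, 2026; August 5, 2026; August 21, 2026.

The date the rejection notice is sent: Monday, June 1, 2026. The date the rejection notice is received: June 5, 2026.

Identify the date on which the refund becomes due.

August 10, 2026

From Monday, June 1, 2026, 12 business days (Jun 2, Jun 3, Jun 4, Jun 5, …, Jun 15, Jun 16, Jun 17, skipping weekends) brings us to Wednesday, June 17, 2026, which is the last day of the replacement period.
The date on which the refund becomes due: 54 calendar days after June 17, 2026 is August 10, 2026.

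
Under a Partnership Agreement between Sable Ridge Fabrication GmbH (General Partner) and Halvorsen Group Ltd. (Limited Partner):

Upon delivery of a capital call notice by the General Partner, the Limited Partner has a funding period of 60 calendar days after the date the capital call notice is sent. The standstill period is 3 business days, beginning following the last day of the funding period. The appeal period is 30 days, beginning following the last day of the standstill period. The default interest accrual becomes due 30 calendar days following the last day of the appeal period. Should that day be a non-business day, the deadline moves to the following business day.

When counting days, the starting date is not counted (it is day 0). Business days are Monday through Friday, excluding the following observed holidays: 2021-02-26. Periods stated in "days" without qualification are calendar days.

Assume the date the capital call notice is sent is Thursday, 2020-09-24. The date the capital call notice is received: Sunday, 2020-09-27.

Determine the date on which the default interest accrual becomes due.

2021-01-25

Adding 60 calendar days to 2020-09-24 gives 2020-11-23, which is the last day of the funding period.
From Monday, 2020-11-23, 3 business days (Nov 24, Nov 25, Nov 26, skipping weekends) brings us to Thursday, 2020-11-26, which is the last day of the standstill period.
Adding 30 calendar days to 2020-11-26 gives 2020-12-26, which is the last day of the appeal period.
Adding 30 calendar days to 2020-12-26 gives 2021-01-25, which is the date on which the default interest accrual becomes due. 2021-01-25 is a Monday and is not a listed holiday, so no roll-forward applies.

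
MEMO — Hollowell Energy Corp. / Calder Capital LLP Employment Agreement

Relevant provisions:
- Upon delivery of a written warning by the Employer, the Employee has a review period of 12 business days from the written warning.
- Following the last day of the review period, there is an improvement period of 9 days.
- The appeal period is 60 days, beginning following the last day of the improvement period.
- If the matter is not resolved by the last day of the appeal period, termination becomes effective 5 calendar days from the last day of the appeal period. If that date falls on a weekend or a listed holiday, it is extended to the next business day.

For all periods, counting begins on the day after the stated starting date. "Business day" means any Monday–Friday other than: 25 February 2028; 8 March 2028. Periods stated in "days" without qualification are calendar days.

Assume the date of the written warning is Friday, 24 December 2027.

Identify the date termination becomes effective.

27 March 2028

The last day of the review period: 12 business days after Friday, 24 December 2027, skipping weekends — Dec 27, Dec 28, Dec 29, Dec 30, …, Jan 7, Jan 10, Jan 11 — lands on Tuesday, 11 January 2028.
The last day of the improvement period: 11 January 2028 + 9 days = 20 January 2028.
The last day of the appeal period: 20 January 2028 + 60 days = 20 March 2028.
The date termination becomes effective: 20 March 2028 + 5 days = 25 March 2028. That falls on a Saturday, so it rolls to the next business day, Monday, 27 March 2028.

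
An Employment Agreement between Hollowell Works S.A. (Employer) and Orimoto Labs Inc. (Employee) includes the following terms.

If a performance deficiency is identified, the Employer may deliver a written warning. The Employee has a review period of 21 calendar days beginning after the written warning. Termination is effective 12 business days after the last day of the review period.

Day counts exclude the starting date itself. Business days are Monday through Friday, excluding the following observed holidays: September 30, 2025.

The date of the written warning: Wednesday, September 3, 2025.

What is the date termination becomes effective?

October 13, 2025

The last day of the review period: September 3, 2025 + 21 days = September 24, 2025.
From Wednesday, September 24, 2025, 12 business days (Sep 25, Sep 26, Sep 29, Oct 1, …, Oct 9, Oct 10, Oct 13, skipping weekends and the listed holiday on Sep 30) brings us to Monday, October 13, 2025, which is the date termination becomes effective.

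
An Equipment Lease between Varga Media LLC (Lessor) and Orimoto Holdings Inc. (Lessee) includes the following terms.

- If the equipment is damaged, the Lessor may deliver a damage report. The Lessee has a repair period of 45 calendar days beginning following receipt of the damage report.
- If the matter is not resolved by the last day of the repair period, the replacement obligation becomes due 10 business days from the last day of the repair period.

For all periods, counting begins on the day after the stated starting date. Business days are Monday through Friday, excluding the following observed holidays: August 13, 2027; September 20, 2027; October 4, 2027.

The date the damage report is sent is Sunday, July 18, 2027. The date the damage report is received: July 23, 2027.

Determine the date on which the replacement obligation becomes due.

September 21, 2027

The last day of the repair period: July 23, 2027 + 45 days = September 6, 2027.
The date on which the replacement obligation becomes due: counting 10 business days from Monday, September 6, 2027 (Sep 7, Sep 8, Sep 9, Sep 10, Sep 13, Sep 14, Sep 15, Sep 16, Sep 17, Sep 21, skipping weekends and the listed holiday on Sep 20) reaches Tuesday, September 21, 2027.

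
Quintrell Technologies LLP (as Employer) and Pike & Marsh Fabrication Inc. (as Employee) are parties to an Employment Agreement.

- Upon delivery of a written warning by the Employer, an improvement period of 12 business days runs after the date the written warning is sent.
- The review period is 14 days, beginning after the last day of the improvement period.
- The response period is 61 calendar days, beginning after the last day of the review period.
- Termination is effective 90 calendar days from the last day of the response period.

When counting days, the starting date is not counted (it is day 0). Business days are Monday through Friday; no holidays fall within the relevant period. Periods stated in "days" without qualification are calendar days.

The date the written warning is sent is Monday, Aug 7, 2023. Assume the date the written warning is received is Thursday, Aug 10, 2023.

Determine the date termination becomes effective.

From Monday, Aug 7, 2023, 12 business days (Aug 8, Aug 9, Aug 10, Aug 11, …, Aug 21, Aug 22, Aug 23, skipping weekends) brings us to Wednesday, Aug 23, 2023, which is the last day of the improvement period.
The last day of the review period: Aug 23, 2023 + 14 days = Sep 6, 2023.
Adding 61 calendar days to Sep 6, 2023 gives Nov 6, 2023, which is the last day of the response period.
The date termination becomes effective: 90 calendar days after Nov 6, 2023 is Feb 4, 2024.

Feb 4, 2024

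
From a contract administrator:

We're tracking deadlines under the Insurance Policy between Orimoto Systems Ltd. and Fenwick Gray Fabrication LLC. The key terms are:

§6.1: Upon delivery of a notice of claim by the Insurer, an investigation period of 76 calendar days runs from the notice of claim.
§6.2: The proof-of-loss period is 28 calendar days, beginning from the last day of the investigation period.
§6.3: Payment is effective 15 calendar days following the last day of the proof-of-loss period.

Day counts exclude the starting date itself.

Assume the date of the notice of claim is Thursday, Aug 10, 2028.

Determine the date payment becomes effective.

The last day of the investigation period: 76 calendar days after Aug 10, 2028 is Oct 25, 2028.
The last day of the proof-of-loss period: Oct 25, 2028 + 28 days = Nov 22, 2028.
The date payment becomes effective: 15 calendar days after Nov 22, 2028 is Dec 7, 2028.

Dec 7, 2028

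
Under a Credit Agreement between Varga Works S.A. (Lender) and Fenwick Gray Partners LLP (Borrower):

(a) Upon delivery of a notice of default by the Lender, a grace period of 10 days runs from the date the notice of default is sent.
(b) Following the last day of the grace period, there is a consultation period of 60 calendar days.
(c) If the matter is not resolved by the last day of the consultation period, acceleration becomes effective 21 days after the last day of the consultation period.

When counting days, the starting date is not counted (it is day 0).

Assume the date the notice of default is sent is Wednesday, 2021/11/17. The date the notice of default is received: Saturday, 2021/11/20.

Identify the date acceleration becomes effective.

2022/02/16

The last day of the grace period: 10 calendar days after 2021/11/17 is 2021/11/27.
The last day of the consultation period: 2021/11/27 + 60 days = 2022/01/26.
The date acceleration becomes effective: 2022/01/26 + 21 days = 2022/02/16.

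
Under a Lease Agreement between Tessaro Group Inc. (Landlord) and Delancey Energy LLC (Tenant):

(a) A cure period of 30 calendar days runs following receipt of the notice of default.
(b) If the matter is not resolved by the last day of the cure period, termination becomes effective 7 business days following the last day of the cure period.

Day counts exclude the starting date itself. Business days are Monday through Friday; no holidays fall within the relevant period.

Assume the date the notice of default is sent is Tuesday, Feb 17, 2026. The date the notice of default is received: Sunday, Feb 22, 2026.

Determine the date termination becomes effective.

Apr 2, 2026

Adding 30 calendar days to Feb 22, 2026 gives Mar 24, 2026, which is the last day of the cure period.
From Tuesday, Mar 24, 2026, 7 business days (Mar 25, Mar 26, Mar 27, Mar 30, Mar 31, Apr 1, Apr 2, skipping weekends) brings us to Thursday, Apr 2, 2026, which is the date termination becomes effective.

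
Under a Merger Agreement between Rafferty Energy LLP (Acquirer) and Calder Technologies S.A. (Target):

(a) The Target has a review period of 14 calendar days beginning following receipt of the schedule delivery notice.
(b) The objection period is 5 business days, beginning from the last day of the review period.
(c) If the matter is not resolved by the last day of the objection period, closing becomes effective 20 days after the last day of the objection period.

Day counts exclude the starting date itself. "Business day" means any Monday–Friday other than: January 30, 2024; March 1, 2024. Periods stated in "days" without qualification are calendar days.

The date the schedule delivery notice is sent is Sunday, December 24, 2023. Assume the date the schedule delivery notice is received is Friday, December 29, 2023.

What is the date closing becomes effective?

February 8, 2024

Adding 14 calendar days to December 29, 2023 gives January 12, 2024, which is the last day of the review period.
The last day of the objection period: 5 business days after Friday, January 12, 2024, skipping weekends — Jan 15, Jan 16, Jan 17, Jan 18, Jan 19 — lands on Friday, January 19, 2024.
The date closing becomes effective: 20 calendar days after January 19, 2024 is February 8, 2024.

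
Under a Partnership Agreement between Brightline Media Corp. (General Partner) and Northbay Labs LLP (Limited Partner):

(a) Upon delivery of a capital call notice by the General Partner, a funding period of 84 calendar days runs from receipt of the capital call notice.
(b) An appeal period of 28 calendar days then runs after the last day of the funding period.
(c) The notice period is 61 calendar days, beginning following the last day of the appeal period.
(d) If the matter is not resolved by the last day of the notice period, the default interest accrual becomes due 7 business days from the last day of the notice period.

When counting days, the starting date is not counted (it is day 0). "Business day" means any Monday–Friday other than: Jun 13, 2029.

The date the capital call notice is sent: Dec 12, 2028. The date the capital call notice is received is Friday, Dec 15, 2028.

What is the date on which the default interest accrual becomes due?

The last day of the funding period: Dec 15, 2028 + 84 days = Mar 9, 2029.
The last day of the appeal period: Mar 9, 2029 + 28 days = Apr 6, 2029.
The last day of the notice period: Apr 6, 2029 + 61 days = Jun 6, 2029.
The date on which the default interest accrual becomes due: counting 7 business days from Wednesday, Jun 6, 2029 (Jun 7, Jun 8, Jun 11, Jun 12, Jun 14, Jun 15, Jun 18, skipping weekends and the listed holiday on Jun 13) reaches Monday, Jun 18, 2029.

Jun 18, 2029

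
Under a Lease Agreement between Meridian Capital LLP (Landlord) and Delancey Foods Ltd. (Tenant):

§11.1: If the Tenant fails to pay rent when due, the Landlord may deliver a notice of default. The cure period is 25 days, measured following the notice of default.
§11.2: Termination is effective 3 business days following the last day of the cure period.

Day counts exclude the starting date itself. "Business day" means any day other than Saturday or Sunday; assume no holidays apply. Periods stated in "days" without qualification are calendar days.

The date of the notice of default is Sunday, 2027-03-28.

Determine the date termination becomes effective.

The last day of the cure period: 2027-03-28 + 25 days = 2027-04-22.
The date termination becomes effective: 3 business days after Thursday, 2027-04-22, skipping weekends — Apr 23, Apr 26, Apr 27 — lands on Tuesday, 2027-04-27.

2027-04-27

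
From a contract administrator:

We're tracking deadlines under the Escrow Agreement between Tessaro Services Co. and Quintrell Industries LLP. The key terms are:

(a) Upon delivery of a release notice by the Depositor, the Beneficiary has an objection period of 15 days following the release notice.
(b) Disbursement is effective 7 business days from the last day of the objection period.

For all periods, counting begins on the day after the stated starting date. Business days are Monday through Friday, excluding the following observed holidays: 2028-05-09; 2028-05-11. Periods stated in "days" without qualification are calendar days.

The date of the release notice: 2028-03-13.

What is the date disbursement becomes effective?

The last day of the objection period: 2028-03-13 + 15 days = 2028-03-28.
From Tuesday, 2028-03-28, 7 business days (Mar 29, Mar 30, Mar 31, Apr 3, Apr 4, Apr 5, Apr 6, skipping weekends) brings us to Thursday, 2028-04-06, which is the date disbursement becomes effective.

2028-04-06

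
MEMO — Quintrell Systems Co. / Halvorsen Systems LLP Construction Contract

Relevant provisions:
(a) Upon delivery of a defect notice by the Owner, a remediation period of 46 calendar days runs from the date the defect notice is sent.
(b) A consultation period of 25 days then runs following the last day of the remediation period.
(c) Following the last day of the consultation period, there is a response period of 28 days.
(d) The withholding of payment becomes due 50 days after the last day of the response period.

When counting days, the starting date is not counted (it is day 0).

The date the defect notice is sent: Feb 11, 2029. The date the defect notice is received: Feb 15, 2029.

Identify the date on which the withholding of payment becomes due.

The last day of the remediation period: 46 calendar days after Feb 11, 2029 is Mar 29, 2029.
Adding 25 calendar days to Mar 29, 2029 gives Apr 23, 2029, which is the last day of the consultation period.
The last day of the response period: Apr 23, 2029 + 28 days = May 21, 2029.
Adding 50 calendar days to May 21, 2029 gives Jul 10, 2029, which is the date on which the withholding of payment becomes due.

Jul 10, 2029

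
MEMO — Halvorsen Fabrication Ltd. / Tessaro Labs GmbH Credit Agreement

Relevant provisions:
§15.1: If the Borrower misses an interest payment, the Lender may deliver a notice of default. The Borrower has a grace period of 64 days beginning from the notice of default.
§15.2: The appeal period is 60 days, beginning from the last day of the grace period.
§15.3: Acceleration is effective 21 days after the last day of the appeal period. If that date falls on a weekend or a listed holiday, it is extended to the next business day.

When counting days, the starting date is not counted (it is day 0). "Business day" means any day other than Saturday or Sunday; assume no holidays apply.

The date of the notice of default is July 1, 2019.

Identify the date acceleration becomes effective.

November 25, 2019

The last day of the grace period: 64 calendar days after July 1, 2019 is September 3, 2019.
The last day of the appeal period: September 3, 2019 + 60 days = November 2, 2019.
Adding 21 calendar days to November 2, 2019 gives November 23, 2019, which is the date acceleration becomes effective. That falls on a Saturday, so it rolls to the next business day, Monday, November 25, 2019.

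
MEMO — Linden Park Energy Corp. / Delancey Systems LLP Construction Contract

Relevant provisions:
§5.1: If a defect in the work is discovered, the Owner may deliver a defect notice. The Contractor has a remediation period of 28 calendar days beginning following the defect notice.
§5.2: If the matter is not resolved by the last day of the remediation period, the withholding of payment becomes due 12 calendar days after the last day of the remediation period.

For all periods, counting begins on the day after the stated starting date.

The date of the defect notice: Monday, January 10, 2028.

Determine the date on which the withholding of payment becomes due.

The last day of the remediation period: January 10, 2028 + 28 days = February 7, 2028.
The date on which the withholding of payment becomes due: 12 calendar days after February 7, 2028 is February 19, 2028.

February 19, 2028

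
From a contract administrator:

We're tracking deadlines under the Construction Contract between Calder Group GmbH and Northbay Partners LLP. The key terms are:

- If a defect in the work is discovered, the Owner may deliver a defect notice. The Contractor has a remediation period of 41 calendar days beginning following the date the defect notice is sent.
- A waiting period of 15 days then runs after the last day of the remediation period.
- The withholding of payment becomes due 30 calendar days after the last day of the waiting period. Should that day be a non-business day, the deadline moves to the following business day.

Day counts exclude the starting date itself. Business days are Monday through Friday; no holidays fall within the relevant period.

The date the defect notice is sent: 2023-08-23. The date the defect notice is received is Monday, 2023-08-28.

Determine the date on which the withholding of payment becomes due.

2023-11-17

The last day of the remediation period: 2023-08-23 + 41 days = 2023-10-03.
Adding 15 calendar days to 2023-10-03 gives 2023-10-18, which is the last day of the waiting period.
Adding 30 calendar days to 2023-10-18 gives 2023-11-17, which is the date on which the withholding of payment becomes due. 2023-11-17 is a Friday, so no roll-forward applies.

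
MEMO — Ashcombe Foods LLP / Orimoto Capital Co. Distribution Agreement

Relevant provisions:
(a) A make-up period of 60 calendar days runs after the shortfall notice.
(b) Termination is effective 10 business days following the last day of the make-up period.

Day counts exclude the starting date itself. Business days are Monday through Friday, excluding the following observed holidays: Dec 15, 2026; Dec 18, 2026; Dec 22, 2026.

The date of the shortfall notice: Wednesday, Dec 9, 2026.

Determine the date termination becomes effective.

Feb 19, 2027

Adding 60 calendar days to Dec 9, 2026 gives Feb 7, 2027, which is the last day of the make-up period.
From Sunday, Feb 7, 2027, 10 business days (Feb 8, Feb 9, Feb 10, Feb 11, Feb 12, Feb 15, Feb 16, Feb 17, Feb 18, Feb 19, skipping weekends) brings us to Friday, Feb 19, 2027, which is the date termination becomes effective.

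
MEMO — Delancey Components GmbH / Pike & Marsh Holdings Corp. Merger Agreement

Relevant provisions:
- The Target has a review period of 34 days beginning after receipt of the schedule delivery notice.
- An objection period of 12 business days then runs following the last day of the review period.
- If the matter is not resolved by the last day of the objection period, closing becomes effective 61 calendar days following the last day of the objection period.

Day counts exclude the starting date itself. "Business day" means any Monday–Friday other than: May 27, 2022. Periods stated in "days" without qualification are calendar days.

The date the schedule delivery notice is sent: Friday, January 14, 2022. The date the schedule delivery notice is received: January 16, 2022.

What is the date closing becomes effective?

May 8, 2022

The last day of the review period: 34 calendar days after January 16, 2022 is February 19, 2022.
The last day of the objection period: 12 business days after Saturday, February 19, 2022, skipping weekends — Feb 21, Feb 22, Feb 23, Feb 24, …, Mar 4, Mar 7, Mar 8 — lands on Tuesday, March 8, 2022.
The date closing becomes effective: 61 calendar days after March 8, 2022 is May 8, 2022.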